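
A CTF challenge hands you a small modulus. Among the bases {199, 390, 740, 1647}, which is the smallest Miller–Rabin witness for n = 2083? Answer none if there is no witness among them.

none

n − 1 = 2082 = 2^1 · 1041, so s = 1 and d = 1041.
Base 199: x_0 = 199^1041 mod 2083 = 1. x_0 = 1, so 199 is not a witness.
Base 390: x_0 = 390^1041 mod 2083 = 2082. x_0 = 2082 ≡ −1, so 390 is not a witness.
Base 740: x_0 = 740^1041 mod 2083 = 2082. x_0 = 2082 ≡ −1, so 740 is not a witness.
Base 1647: x_0 = 1647^1041 mod 2083 = 2082. x_0 = 2082 ≡ −1, so 1647 is not a witness.
No listed base is a witness for 2083.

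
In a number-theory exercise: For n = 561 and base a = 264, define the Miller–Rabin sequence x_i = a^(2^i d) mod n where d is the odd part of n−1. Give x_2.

n − 1 = 560 = 2^4 · 35, so s = 4 and d = 35.
x_0 = 264^35 mod 561 = 66.
x_1 = 66^2 mod 561 = 429.
x_2 = 429^2 mod 561 = 33.

33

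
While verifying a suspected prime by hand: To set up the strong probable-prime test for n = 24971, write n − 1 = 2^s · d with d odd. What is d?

12485

Halving: 24970 → 12485; 12485 is odd.
So 24970 = 2^1 · 12485.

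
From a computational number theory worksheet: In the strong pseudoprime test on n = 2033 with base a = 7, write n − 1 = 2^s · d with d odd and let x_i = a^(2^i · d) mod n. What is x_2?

n − 1 = 2032 = 2^4 · 127, so s = 4 and d = 127.
Repeated squaring mod 2033: 7^1 ≡ 7, 7^2 ≡ 49, 7^4 ≡ 368, 7^8 ≡ 1246, 7^16 ≡ 1337, 7^32 ≡ 562, 7^64 ≡ 729.
127 = 64 + 32 + 16 + 8 + 4 + 2 + 1, so 7^127 ≡ 729·562·1337·1246·368·49·7 ≡ 1280 (mod 2033).
x_0 = 1280.
x_1 = 1280^2 mod 2033 = 1835.
x_2 = 1835^2 mod 2033 = 577.

577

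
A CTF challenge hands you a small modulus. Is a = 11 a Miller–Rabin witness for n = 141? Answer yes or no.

yes

n − 1 = 140 = 2^2 · 35, so s = 2 and d = 35.
x_0 = 11^35 mod 141 = 41.
x_0 is neither 1 nor 140, so continue squaring.
x_1 = 41^2 mod 141 = 130.
Reached i = s−1 = 1 without hitting −1: 11 is a Miller–Rabin witness and 141 is composite.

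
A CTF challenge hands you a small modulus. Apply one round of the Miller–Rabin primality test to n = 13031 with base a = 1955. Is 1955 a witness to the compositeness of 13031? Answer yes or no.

n − 1 = 13030 = 2^1 · 6515, so s = 1 and d = 6515.
x_0 = 1955^6515 mod 13031 = 4727.
x_0 ∉ {1, 13030} and s = 1, so 1955 is a Miller–Rabin witness and 13031 is composite.

yes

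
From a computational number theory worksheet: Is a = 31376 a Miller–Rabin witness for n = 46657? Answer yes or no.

yes

n − 1 = 46656 = 2^6 · 729, so s = 6 and d = 729.
Repeated squaring mod 46657: 31376^1 ≡ 31376, 31376^2 ≡ 37333, 31376^4 ≡ 14985, 31376^8 ≡ 36741, 31376^16 ≡ 20757, 31376^32 ≡ 22311, 31376^64 ≡ 43845, 31376^128 ≡ 22311, 31376^256 ≡ 43845, 31376^512 ≡ 22311.
729 = 512 + 128 + 64 + 16 + 8 + 1, so 31376^729 ≡ 22311·22311·43845·20757·36741·31376 ≡ 26307 (mod 46657).
x_0 = 31376^729 mod 46657 = 26307.
x_0 is neither 1 nor 46656, so continue squaring.
x_1 = 26307^2 mod 46657 = 41625.
x_2 = 41625^2 mod 46657 = 32930.
x_3 = 32930^2 mod 46657 = 29563.
x_4 = 29563^2 mod 46657 = 38702.
x_5 = 38702^2 mod 46657 = 15133.
Reached i = s−1 = 5 without hitting −1: 31376 is a Miller–Rabin witness and 46657 is composite.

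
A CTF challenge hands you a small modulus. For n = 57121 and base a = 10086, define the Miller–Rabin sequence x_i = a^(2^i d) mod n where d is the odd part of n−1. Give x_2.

n − 1 = 57120 = 2^5 · 1785, so s = 5 and d = 1785.
Repeated squaring mod 57121: 10086^1 ≡ 10086, 10086^2 ≡ 52016, 10086^4 ≡ 13849, 10086^8 ≡ 39604, 10086^16 ≡ 48398, 10086^32 ≡ 5557, 10086^64 ≡ 34909, 10086^128 ≡ 18867, 10086^256 ≡ 42738, 10086^512 ≡ 35548, 10086^1024 ≡ 29542.
1785 = 1024 + 512 + 128 + 64 + 32 + 16 + 8 + 1, so 10086^1785 ≡ 29542·35548·18867·34909·5557·48398·39604·10086 ≡ 35612 (mod 57121).
x_0 = 35612.
x_1 = 35612^2 mod 57121 = 14102.
x_2 = 14102^2 mod 57121 = 28203.

28203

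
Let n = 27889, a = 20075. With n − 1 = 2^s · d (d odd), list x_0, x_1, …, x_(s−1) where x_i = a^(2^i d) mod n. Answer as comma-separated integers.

n − 1 = 27888 = 2^4 · 1743, so s = 4 and d = 1743.
x_0 = 20075^1743 mod 27889 = 7347.
x_1 = 7347^2 mod 27889 = 13194.
x_2 = 13194^2 mod 27889 = 26387.
x_3 = 26387^2 mod 27889 = 24884.

7347, 13194, 26387, 24884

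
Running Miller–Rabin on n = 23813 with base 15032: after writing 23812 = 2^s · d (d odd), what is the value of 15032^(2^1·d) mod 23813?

23812

n − 1 = 23812 = 2^2 · 5953, so s = 2 and d = 5953.
x_0 = 15032^5953 mod 23813 = 17652.
x_1 = 17652^2 mod 23813 = 23812.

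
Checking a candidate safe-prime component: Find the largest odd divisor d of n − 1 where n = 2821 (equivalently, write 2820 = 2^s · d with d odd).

705

Halving: 2820 → 1410 → 705; 705 is odd.
So 2820 = 2^2 · 705.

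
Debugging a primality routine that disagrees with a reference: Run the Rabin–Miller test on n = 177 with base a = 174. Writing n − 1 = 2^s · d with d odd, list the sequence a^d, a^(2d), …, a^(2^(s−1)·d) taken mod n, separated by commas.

30, 15, 48, 3

n − 1 = 176 = 2^4 · 11, so s = 4 and d = 11.
x_0 = 174^11 mod 177 = 30.
x_1 = 30^2 mod 177 = 15.
x_2 = 15^2 mod 177 = 48.
x_3 = 48^2 mod 177 = 3.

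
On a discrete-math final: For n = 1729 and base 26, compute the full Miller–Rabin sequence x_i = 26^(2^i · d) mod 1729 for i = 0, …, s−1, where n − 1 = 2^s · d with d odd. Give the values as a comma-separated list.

n − 1 = 1728 = 2^6 · 27, so s = 6 and d = 27.
x_0 = 26^27 mod 1729 = 286.
x_1 = 286^2 mod 1729 = 533.
x_2 = 533^2 mod 1729 = 533.
x_3 = 533^2 mod 1729 = 533.
x_4 = 533^2 mod 1729 = 533.
x_5 = 533^2 mod 1729 = 533.

286, 533, 533, 533, 533, 533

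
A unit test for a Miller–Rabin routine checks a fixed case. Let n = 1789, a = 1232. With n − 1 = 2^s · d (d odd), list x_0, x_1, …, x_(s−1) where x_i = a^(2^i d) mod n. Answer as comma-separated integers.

n − 1 = 1788 = 2^2 · 447, so s = 2 and d = 447.
x_0 = 1232^447 mod 1789 = 724.
x_1 = 724^2 mod 1789 = 1788.

724, 1788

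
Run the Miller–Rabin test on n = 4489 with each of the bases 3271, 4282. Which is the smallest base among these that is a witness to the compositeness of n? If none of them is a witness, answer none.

4282

n − 1 = 4488 = 2^3 · 561, so s = 3 and d = 561.
Base 3271: x_0 = 3271^561 mod 4489 = 1. x_0 = 1, so 3271 is not a witness.
Base 4282: x_0 = 4282^561 mod 4489 = 2880. x_0 is neither 1 nor 4488, so continue squaring. x_1 = 2880^2 mod 4489 = 3217. x_2 = 3217^2 mod 4489 = 1944. Reached i = s−1 = 2 without hitting −1: 4282 is a Miller–Rabin witness and 4489 is composite.
The smallest witness among the given bases is 4282.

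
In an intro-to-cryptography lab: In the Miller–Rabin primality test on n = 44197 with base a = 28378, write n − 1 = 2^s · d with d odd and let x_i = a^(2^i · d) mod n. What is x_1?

n − 1 = 44196 = 2^2 · 11049, so s = 2 and d = 11049.
x_0 = 28378^11049 mod 44197 = 1939.
x_1 = 1939^2 mod 44197 = 2976.

2976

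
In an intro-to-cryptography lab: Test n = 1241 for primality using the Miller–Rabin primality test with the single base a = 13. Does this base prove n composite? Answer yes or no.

n − 1 = 1240 = 2^3 · 155, so s = 3 and d = 155.
x_0 = 13^155 mod 1241 = 735.
x_0 is neither 1 nor 1240, so continue squaring.
x_1 = 735^2 mod 1241 = 390.
x_2 = 390^2 mod 1241 = 698.
Reached i = s−1 = 2 without hitting −1: 13 is a Miller–Rabin witness and 1241 is composite.

yes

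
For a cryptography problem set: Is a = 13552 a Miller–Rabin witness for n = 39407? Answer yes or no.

yes

n − 1 = 39406 = 2^1 · 19703, so s = 1 and d = 19703.
Repeated squaring mod 39407: 13552^1 ≡ 13552, 13552^2 ≡ 20084, 13552^4 ≡ 36411, 13552^8 ≡ 30627, 13552^16 ≡ 8308, 13552^32 ≡ 21207, 13552^64 ≡ 24165, 13552^128 ≡ 14299, 13552^256 ≡ 17885, 13552^512 ≡ 6606, 13552^1024 ≡ 15687, 13552^2048 ≡ 24661, 13552^4096 ≡ 36097, 13552^8192 ≡ 954, 13552^16384 ≡ 3755.
19703 = 16384 + 2048 + 1024 + 128 + 64 + 32 + 16 + 4 + 2 + 1, so 13552^19703 ≡ 3755·24661·15687·14299·24165·21207·8308·36411·20084·13552 ≡ 1749 (mod 39407).
x_0 = 13552^19703 mod 39407 = 1749.
x_0 ∉ {1, 39406} and s = 1, so 13552 is a Miller–Rabin witness and 39407 is composite.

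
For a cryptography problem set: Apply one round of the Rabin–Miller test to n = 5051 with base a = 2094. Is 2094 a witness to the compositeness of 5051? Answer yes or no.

no

n − 1 = 5050 = 2^1 · 2525, so s = 1 and d = 2525.
x_0 = 2094^2525 mod 5051 = 1.
x_0 = 1, so 2094 is not a witness.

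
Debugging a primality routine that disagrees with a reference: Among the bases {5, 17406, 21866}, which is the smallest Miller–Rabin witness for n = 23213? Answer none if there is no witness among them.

5

n − 1 = 23212 = 2^2 · 5803, so s = 2 and d = 5803.
Base 5: x_0 = 5^5803 mod 23213 = 17104. x_0 is neither 1 nor 23212, so continue squaring. x_1 = 17104^2 mod 23213 = 16590. Reached i = s−1 = 1 without hitting −1: 5 is a Miller–Rabin witness and 23213 is composite.
Base 17406: x_0 = 17406^5803 mod 23213 = 9816. x_0 is neither 1 nor 23212, so continue squaring. x_1 = 9816^2 mod 23213 = 19906. Reached i = s−1 = 1 without hitting −1: 17406 is a Miller–Rabin witness and 23213 is composite.
Base 21866: x_0 = 21866^5803 mod 23213 = 21727. x_0 is neither 1 nor 23212, so continue squaring. x_1 = 21727^2 mod 23213 = 2961. Reached i = s−1 = 1 without hitting −1: 21866 is a Miller–Rabin witness and 23213 is composite.
The smallest witness among the given bases is 5.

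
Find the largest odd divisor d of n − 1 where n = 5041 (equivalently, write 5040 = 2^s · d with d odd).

Halving: 5040 → 2520 → 1260 → 630 → 315; 315 is odd.
So 5040 = 2^4 · 315.

315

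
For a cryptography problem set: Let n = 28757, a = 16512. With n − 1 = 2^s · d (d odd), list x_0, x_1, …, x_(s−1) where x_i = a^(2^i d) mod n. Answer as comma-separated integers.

n − 1 = 28756 = 2^2 · 7189, so s = 2 and d = 7189.
x_0 = 16512^7189 mod 28757 = 25864.
x_1 = 25864^2 mod 28757 = 1162.

25864, 1162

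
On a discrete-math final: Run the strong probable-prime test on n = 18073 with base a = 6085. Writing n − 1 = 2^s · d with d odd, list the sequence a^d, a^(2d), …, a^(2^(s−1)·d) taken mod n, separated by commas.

n − 1 = 18072 = 2^3 · 2259, so s = 3 and d = 2259.
x_0 = 6085^2259 mod 18073 = 14295.
x_1 = 14295^2 mod 18073 = 13687.
x_2 = 13687^2 mod 18073 = 7324.

14295, 13687, 7324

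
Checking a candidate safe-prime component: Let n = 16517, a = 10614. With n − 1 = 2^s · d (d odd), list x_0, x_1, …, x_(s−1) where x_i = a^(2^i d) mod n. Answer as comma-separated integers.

n − 1 = 16516 = 2^2 · 4129, so s = 2 and d = 4129.
x_0 = 10614^4129 mod 16517 = 12355.
x_1 = 12355^2 mod 16517 = 12428.

12355, 12428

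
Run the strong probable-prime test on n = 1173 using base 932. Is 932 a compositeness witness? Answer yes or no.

yes

n − 1 = 1172 = 2^2 · 293, so s = 2 and d = 293.
x_0 = 932^293 mod 1173 = 131.
x_0 is neither 1 nor 1172, so continue squaring.
x_1 = 131^2 mod 1173 = 739.
Reached i = s−1 = 1 without hitting −1: 932 is a Miller–Rabin witness and 1173 is composite.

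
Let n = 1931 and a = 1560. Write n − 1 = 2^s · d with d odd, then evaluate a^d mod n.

1

n − 1 = 1930 = 2^1 · 965, so s = 1 and d = 965.
By repeated squaring, 1560^965 ≡ 1 (mod 1931).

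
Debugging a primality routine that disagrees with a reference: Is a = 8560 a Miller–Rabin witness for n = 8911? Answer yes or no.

no

n − 1 = 8910 = 2^1 · 4455, so s = 1 and d = 4455.
x_0 = 8560^4455 mod 8911 = 8910.
x_0 = 8910 ≡ −1, so 8560 is not a witness.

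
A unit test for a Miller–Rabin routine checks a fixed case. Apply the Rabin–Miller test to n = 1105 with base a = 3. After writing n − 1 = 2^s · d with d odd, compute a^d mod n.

n − 1 = 1104 = 2^4 · 69, so s = 4 and d = 69.
3^69 mod 1105 = 1093.

1093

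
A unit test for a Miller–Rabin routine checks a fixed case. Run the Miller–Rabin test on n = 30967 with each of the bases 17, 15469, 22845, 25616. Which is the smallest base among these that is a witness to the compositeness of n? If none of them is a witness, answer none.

n − 1 = 30966 = 2^1 · 15483, so s = 1 and d = 15483.
Base 17: x_0 = 17^15483 mod 30967 = 21348. x_0 ∉ {1, 30966} and s = 1, so 17 is a Miller–Rabin witness and 30967 is composite.
Base 15469: x_0 = 15469^15483 mod 30967 = 29324. x_0 ∉ {1, 30966} and s = 1, so 15469 is a Miller–Rabin witness and 30967 is composite.
Base 22845: x_0 = 22845^15483 mod 30967 = 12147. x_0 ∉ {1, 30966} and s = 1, so 22845 is a Miller–Rabin witness and 30967 is composite.
Base 25616: x_0 = 25616^15483 mod 30967 = 30273. x_0 ∉ {1, 30966} and s = 1, so 25616 is a Miller–Rabin witness and 30967 is composite.
The smallest witness among the given bases is 17.

17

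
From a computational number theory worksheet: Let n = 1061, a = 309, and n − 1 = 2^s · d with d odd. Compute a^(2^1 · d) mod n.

1

n − 1 = 1060 = 2^2 · 265, so s = 2 and d = 265.
x_0 = 309^265 mod 1061 = 1060.
x_1 = 1060^2 mod 1061 = 1.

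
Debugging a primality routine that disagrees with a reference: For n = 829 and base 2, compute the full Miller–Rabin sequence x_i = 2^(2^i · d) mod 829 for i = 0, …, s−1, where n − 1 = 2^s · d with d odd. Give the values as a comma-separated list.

n − 1 = 828 = 2^2 · 207, so s = 2 and d = 207.
x_0 = 2^207 mod 829 = 583.
x_1 = 583^2 mod 829 = 828.

583, 828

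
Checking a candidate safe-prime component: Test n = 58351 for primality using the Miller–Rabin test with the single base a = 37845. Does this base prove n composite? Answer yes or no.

n − 1 = 58350 = 2^1 · 29175, so s = 1 and d = 29175.
By repeated squaring, 37845^29175 ≡ 40146 (mod 58351).
x_0 = 37845^29175 mod 58351 = 40146.
x_0 ∉ {1, 58350} and s = 1, so 37845 is a Miller–Rabin witness and 58351 is composite.

yes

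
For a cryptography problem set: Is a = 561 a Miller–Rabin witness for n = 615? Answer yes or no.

n − 1 = 614 = 2^1 · 307, so s = 1 and d = 307.
Repeated squaring mod 615: 561^1 ≡ 561, 561^2 ≡ 456, 561^4 ≡ 66, 561^8 ≡ 51, 561^16 ≡ 141, 561^32 ≡ 201, 561^64 ≡ 426, 561^128 ≡ 51, 561^256 ≡ 141.
307 = 256 + 32 + 16 + 2 + 1, so 561^307 ≡ 141·201·141·456·561 ≡ 231 (mod 615).
x_0 = 561^307 mod 615 = 231.
x_0 ∉ {1, 614} and s = 1, so 561 is a Miller–Rabin witness and 615 is composite.

yes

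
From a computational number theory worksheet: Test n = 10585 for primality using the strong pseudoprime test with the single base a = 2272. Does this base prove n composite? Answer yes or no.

n − 1 = 10584 = 2^3 · 1323, so s = 3 and d = 1323.
x_0 = 2272^1323 mod 10585 = 8978.
x_0 is neither 1 nor 10584, so continue squaring.
x_1 = 8978^2 mod 10585 = 10294.
x_2 = 10294^2 mod 10585 = 1.
x_2 = 1 but x_1 ≠ ±1, a nontrivial square root of 1 — 2272 is a witness and 10585 is composite.

yes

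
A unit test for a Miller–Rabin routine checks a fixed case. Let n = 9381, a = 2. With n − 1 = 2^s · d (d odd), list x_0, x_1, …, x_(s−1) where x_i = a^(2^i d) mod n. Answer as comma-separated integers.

1781, 1183

n − 1 = 9380 = 2^2 · 2345, so s = 2 and d = 2345.
x_0 = 2^2345 mod 9381 = 1781.
x_1 = 1781^2 mod 9381 = 1183.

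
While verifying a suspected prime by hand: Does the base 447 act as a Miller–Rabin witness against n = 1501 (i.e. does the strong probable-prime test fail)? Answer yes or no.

n − 1 = 1500 = 2^2 · 375, so s = 2 and d = 375.
x_0 = 447^375 mod 1501 = 654.
x_0 is neither 1 nor 1500, so continue squaring.
x_1 = 654^2 mod 1501 = 1432.
Reached i = s−1 = 1 without hitting −1: 447 is a Miller–Rabin witness and 1501 is composite.

yes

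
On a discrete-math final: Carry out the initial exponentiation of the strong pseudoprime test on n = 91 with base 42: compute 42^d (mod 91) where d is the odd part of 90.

n − 1 = 90 = 2^1 · 45, so s = 1 and d = 45.
By repeated squaring, 42^45 ≡ 14 (mod 91).

14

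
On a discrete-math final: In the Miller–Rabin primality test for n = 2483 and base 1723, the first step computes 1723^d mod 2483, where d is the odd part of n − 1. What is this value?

n − 1 = 2482 = 2^1 · 1241, so s = 1 and d = 1241.
1723^1241 mod 2483 = 2377.

2377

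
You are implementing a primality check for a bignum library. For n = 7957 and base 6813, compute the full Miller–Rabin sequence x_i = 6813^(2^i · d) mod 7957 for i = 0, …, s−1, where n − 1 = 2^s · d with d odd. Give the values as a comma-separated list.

5156, 7956

n − 1 = 7956 = 2^2 · 1989, so s = 2 and d = 1989.
x_0 = 6813^1989 mod 7957 = 5156.
x_1 = 5156^2 mod 7957 = 7956.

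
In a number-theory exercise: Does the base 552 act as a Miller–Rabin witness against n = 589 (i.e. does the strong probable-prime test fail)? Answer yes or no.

no

n − 1 = 588 = 2^2 · 147, so s = 2 and d = 147.
x_0 = 552^147 mod 589 = 1.
x_0 = 1, so 552 is not a witness.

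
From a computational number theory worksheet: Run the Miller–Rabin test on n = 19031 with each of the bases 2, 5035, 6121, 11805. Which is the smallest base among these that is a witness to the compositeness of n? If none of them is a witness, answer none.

n − 1 = 19030 = 2^1 · 9515, so s = 1 and d = 9515.
Base 2: x_0 = 2^9515 mod 19031 = 1. x_0 = 1, so 2 is not a witness.
Base 5035: x_0 = 5035^9515 mod 19031 = 1. x_0 = 1, so 5035 is not a witness.
Base 6121: x_0 = 6121^9515 mod 19031 = 19030. x_0 = 19030 ≡ −1, so 6121 is not a witness.
Base 11805: x_0 = 11805^9515 mod 19031 = 1. x_0 = 1, so 11805 is not a witness.
No listed base is a witness for 19031.

none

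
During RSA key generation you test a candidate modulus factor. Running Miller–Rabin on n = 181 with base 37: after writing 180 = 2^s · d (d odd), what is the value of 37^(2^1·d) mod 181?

n − 1 = 180 = 2^2 · 45, so s = 2 and d = 45.
x_0 = 37^45 mod 181 = 180.
x_1 = 180^2 mod 181 = 1.

1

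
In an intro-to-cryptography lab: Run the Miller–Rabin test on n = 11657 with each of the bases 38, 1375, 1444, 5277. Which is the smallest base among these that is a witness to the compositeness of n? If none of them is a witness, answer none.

none

n − 1 = 11656 = 2^3 · 1457, so s = 3 and d = 1457.
Base 38: x_0 = 38^1457 mod 11657 = 1969. x_0 is neither 1 nor 11656, so continue squaring. x_1 = 1969^2 mod 11657 = 6837. x_2 = 6837^2 mod 11657 = 11656. x_2 ≡ −1, so 38 is not a witness.
Base 1375: x_0 = 1375^1457 mod 11657 = 4820. x_0 is neither 1 nor 11656, so continue squaring. x_1 = 4820^2 mod 11657 = 11656. x_1 ≡ −1, so 1375 is not a witness.
Base 1444: x_0 = 1444^1457 mod 11657 = 6837. x_0 is neither 1 nor 11656, so continue squaring. x_1 = 6837^2 mod 11657 = 11656. x_1 ≡ −1, so 1444 is not a witness.
Base 5277: x_0 = 5277^1457 mod 11657 = 4820. x_0 is neither 1 nor 11656, so continue squaring. x_1 = 4820^2 mod 11657 = 11656. x_1 ≡ −1, so 5277 is not a witness.
No listed base is a witness for 11657.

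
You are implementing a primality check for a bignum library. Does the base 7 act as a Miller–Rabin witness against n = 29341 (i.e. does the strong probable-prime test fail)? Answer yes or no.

yes

n − 1 = 29340 = 2^2 · 7335, so s = 2 and d = 7335.
x_0 = 7^7335 mod 29341 = 23496.
x_0 is neither 1 nor 29340, so continue squaring.
x_1 = 23496^2 mod 29341 = 11101.
Reached i = s−1 = 1 without hitting −1: 7 is a Miller–Rabin witness and 29341 is composite.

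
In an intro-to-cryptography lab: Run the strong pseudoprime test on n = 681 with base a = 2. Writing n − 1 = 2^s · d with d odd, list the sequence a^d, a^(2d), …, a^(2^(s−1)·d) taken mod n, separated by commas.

n − 1 = 680 = 2^3 · 85, so s = 3 and d = 85.
x_0 = 2^85 mod 681 = 392.
x_1 = 392^2 mod 681 = 439.
x_2 = 439^2 mod 681 = 679.

392, 439, 679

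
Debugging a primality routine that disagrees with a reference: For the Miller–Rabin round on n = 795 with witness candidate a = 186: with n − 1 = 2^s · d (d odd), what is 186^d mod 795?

171

n − 1 = 794 = 2^1 · 397, so s = 1 and d = 397.
186^397 mod 795 = 171.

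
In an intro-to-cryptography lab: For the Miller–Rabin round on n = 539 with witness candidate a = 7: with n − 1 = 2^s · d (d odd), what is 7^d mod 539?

294

n − 1 = 538 = 2^1 · 269, so s = 1 and d = 269.
7^269 mod 539 = 294.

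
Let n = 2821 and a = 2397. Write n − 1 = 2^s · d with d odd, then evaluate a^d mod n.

993

n − 1 = 2820 = 2^2 · 705, so s = 2 and d = 705.
Repeated squaring mod 2821: 2397^1 ≡ 2397, 2397^2 ≡ 2053, 2397^4 ≡ 235, 2397^8 ≡ 1626, 2397^16 ≡ 599, 2397^32 ≡ 534, 2397^64 ≡ 235, 2397^128 ≡ 1626, 2397^256 ≡ 599, 2397^512 ≡ 534.
705 = 512 + 128 + 64 + 1, so 2397^705 ≡ 534·1626·235·2397 ≡ 993 (mod 2821).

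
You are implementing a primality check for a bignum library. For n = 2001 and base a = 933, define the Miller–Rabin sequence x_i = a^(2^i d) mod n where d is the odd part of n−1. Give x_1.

1428

n − 1 = 2000 = 2^4 · 125, so s = 4 and d = 125.
Repeated squaring mod 2001: 933^1 ≡ 933, 933^2 ≡ 54, 933^4 ≡ 915, 933^8 ≡ 807, 933^16 ≡ 924, 933^32 ≡ 1350, 933^64 ≡ 1590.
125 = 64 + 32 + 16 + 8 + 4 + 1, so 933^125 ≡ 1590·1350·924·807·915·933 ≡ 1398 (mod 2001).
x_0 = 1398.
x_1 = 1398^2 mod 2001 = 1428.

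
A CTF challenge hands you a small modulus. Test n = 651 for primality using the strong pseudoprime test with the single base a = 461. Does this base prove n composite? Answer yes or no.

n − 1 = 650 = 2^1 · 325, so s = 1 and d = 325.
x_0 = 461^325 mod 651 = 650.
x_0 = 650 ≡ −1, so 461 is not a witness.

no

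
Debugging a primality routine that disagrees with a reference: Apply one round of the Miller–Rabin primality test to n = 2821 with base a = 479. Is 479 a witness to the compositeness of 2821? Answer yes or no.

yes

n − 1 = 2820 = 2^2 · 705, so s = 2 and d = 705.
x_0 = 479^705 mod 2821 = 125.
x_0 is neither 1 nor 2820, so continue squaring.
x_1 = 125^2 mod 2821 = 1520.
Reached i = s−1 = 1 without hitting −1: 479 is a Miller–Rabin witness and 2821 is composite.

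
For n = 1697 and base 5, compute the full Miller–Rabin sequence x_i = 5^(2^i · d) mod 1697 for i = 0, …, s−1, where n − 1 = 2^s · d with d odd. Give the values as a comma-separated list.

1691, 36, 1296, 1283, 1696

n − 1 = 1696 = 2^5 · 53, so s = 5 and d = 53.
x_0 = 5^53 mod 1697 = 1691.
x_1 = 1691^2 mod 1697 = 36.
x_2 = 36^2 mod 1697 = 1296.
x_3 = 1296^2 mod 1697 = 1283.
x_4 = 1283^2 mod 1697 = 1696.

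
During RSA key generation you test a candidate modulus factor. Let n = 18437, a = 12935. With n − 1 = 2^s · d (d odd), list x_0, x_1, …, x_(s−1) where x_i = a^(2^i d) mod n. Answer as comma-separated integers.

n − 1 = 18436 = 2^2 · 4609, so s = 2 and d = 4609.
x_0 = 12935^4609 mod 18437 = 14037.
x_1 = 14037^2 mod 18437 = 1150.

14037, 1150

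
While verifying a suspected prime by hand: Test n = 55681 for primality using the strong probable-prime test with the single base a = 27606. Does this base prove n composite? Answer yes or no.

no

n − 1 = 55680 = 2^7 · 435, so s = 7 and d = 435.
Repeated squaring mod 55681: 27606^1 ≡ 27606, 27606^2 ≡ 41070, 27606^4 ≡ 367, 27606^8 ≡ 23327, 27606^16 ≡ 34197, 27606^32 ≡ 22447, 27606^64 ≡ 10440, 27606^128 ≡ 25883, 27606^256 ≡ 31578.
435 = 256 + 128 + 32 + 16 + 2 + 1, so 27606^435 ≡ 31578·25883·22447·34197·41070·27606 ≡ 37263 (mod 55681).
x_0 = 27606^435 mod 55681 = 37263.
x_0 is neither 1 nor 55680, so continue squaring.
x_1 = 37263^2 mod 55681 = 14072.
x_2 = 14072^2 mod 55681 = 19548.
x_3 = 19548^2 mod 55681 = 41282.
x_4 = 41282^2 mod 55681 = 30838.
x_5 = 30838^2 mod 55681 = 6445.
x_6 = 6445^2 mod 55681 = 55680.
x_6 ≡ −1, so 27606 is not a witness.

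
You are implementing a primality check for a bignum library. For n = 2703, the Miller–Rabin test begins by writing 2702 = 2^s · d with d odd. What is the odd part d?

1351

Halving: 2702 → 1351; 1351 is odd.
So 2702 = 2^1 · 1351.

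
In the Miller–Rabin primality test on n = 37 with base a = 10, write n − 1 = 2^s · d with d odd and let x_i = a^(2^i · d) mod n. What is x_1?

1

n − 1 = 36 = 2^2 · 9, so s = 2 and d = 9.
x_0 = 10^9 mod 37 = 1.
x_1 = 1^2 mod 37 = 1.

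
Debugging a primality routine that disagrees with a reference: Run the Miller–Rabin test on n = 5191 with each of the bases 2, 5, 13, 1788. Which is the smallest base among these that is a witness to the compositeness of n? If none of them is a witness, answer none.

2

n − 1 = 5190 = 2^1 · 2595, so s = 1 and d = 2595.
Base 2: x_0 = 2^2595 mod 5191 = 84. x_0 ∉ {1, 5190} and s = 1, so 2 is a Miller–Rabin witness and 5191 is composite.
Base 5: x_0 = 5^2595 mod 5191 = 1907. x_0 ∉ {1, 5190} and s = 1, so 5 is a Miller–Rabin witness and 5191 is composite.
Base 13: x_0 = 13^2595 mod 5191 = 1804. x_0 ∉ {1, 5190} and s = 1, so 13 is a Miller–Rabin witness and 5191 is composite.
Base 1788: x_0 = 1788^2595 mod 5191 = 95. x_0 ∉ {1, 5190} and s = 1, so 1788 is a Miller–Rabin witness and 5191 is composite.
The smallest witness among the given bases is 2.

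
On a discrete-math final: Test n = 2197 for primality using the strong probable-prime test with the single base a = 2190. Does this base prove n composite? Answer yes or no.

n − 1 = 2196 = 2^2 · 549, so s = 2 and d = 549.
x_0 = 2190^549 mod 2197 = 1695.
x_0 is neither 1 nor 2196, so continue squaring.
x_1 = 1695^2 mod 2197 = 1546.
Reached i = s−1 = 1 without hitting −1: 2190 is a Miller–Rabin witness and 2197 is composite.

yes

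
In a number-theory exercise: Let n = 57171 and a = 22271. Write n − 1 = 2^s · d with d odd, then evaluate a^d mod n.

19364

n − 1 = 57170 = 2^1 · 28585, so s = 1 and d = 28585.
Repeated squaring mod 57171: 22271^1 ≡ 22271, 22271^2 ≡ 39016, 22271^4 ≡ 13210, 22271^8 ≡ 18208, 22271^16 ≡ 53806, 22271^32 ≡ 3367, 22271^64 ≡ 16831, 22271^128 ≡ 256, 22271^256 ≡ 8365, 22271^512 ≡ 53092, 22271^1024 ≡ 1480, 22271^2048 ≡ 17902, 22271^4096 ≡ 38149, 22271^8192 ≡ 1225, 22271^16384 ≡ 14179.
28585 = 16384 + 8192 + 2048 + 1024 + 512 + 256 + 128 + 32 + 8 + 1, so 22271^28585 ≡ 14179·1225·17902·1480·53092·8365·256·3367·18208·22271 ≡ 19364 (mod 57171).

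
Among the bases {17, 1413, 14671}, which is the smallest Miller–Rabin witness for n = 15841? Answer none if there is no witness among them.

17

n − 1 = 15840 = 2^5 · 495, so s = 5 and d = 495.
Base 17: x_0 = 17^495 mod 15841 = 10198. x_0 is neither 1 nor 15840, so continue squaring. x_1 = 10198^2 mod 15841 = 3039. x_2 = 3039^2 mod 15841 = 218. x_3 = 218^2 mod 15841 = 1. x_3 = 1 but x_2 ≠ ±1, a nontrivial square root of 1 — 17 is a witness and 15841 is composite.
Base 1413: x_0 = 1413^495 mod 15841 = 6852. x_0 is neither 1 nor 15840, so continue squaring. x_1 = 6852^2 mod 15841 = 13021. x_2 = 13021^2 mod 15841 = 218. x_3 = 218^2 mod 15841 = 1. x_3 = 1 but x_2 ≠ ±1, a nontrivial square root of 1 — 1413 is a witness and 15841 is composite.
Base 14671: x_0 = 14671^495 mod 15841 = 13796. x_0 is neither 1 nor 15840, so continue squaring. x_1 = 13796^2 mod 15841 = 1. x_1 = 1 but x_0 ≠ ±1, a nontrivial square root of 1 — 14671 is a witness and 15841 is composite.
The smallest witness among the given bases is 17.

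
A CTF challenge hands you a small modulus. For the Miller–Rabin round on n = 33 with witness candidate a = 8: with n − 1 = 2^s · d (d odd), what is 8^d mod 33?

n − 1 = 32 = 2^5 · 1, so s = 5 and d = 1.
8^1 mod 33 = 8.

8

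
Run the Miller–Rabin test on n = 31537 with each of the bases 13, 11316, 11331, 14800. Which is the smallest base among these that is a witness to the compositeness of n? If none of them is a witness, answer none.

13

n − 1 = 31536 = 2^4 · 1971, so s = 4 and d = 1971.
Base 13: x_0 = 13^1971 mod 31537 = 12872. x_0 is neither 1 nor 31536, so continue squaring. x_1 = 12872^2 mod 31537 = 24523. x_2 = 24523^2 mod 31537 = 30013. x_3 = 30013^2 mod 31537 = 20375. Reached i = s−1 = 3 without hitting −1: 13 is a Miller–Rabin witness and 31537 is composite.
Base 11316: x_0 = 11316^1971 mod 31537 = 12834. x_0 is neither 1 nor 31536, so continue squaring. x_1 = 12834^2 mod 31537 = 25342. x_2 = 25342^2 mod 31537 = 29033. x_3 = 29033^2 mod 31537 = 25690. Reached i = s−1 = 3 without hitting −1: 11316 is a Miller–Rabin witness and 31537 is composite.
Base 11331: x_0 = 11331^1971 mod 31537 = 10946. x_0 is neither 1 nor 31536, so continue squaring. x_1 = 10946^2 mod 31537 = 5853. x_2 = 5853^2 mod 31537 = 8427. x_3 = 8427^2 mod 31537 = 24542. Reached i = s−1 = 3 without hitting −1: 11331 is a Miller–Rabin witness and 31537 is composite.
Base 14800: x_0 = 14800^1971 mod 31537 = 6550. x_0 is neither 1 nor 31536, so continue squaring. x_1 = 6550^2 mod 31537 = 12180. x_2 = 12180^2 mod 31537 = 2352. x_3 = 2352^2 mod 31537 = 12929. Reached i = s−1 = 3 without hitting −1: 14800 is a Miller–Rabin witness and 31537 is composite.
The smallest witness among the given bases is 13.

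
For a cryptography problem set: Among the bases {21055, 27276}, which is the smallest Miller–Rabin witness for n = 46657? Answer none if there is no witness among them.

n − 1 = 46656 = 2^6 · 729, so s = 6 and d = 729.
Base 21055: x_0 = 21055^729 mod 46657 = 5507. x_0 is neither 1 nor 46656, so continue squaring. x_1 = 5507^2 mod 46657 = 46656. x_1 ≡ −1, so 21055 is not a witness.
Base 27276: x_0 = 27276^729 mod 46657 = 22534. x_0 is neither 1 nor 46656, so continue squaring. x_1 = 22534^2 mod 46657 = 13025. x_2 = 13025^2 mod 46657 = 5773. x_3 = 5773^2 mod 46657 = 14431. x_4 = 14431^2 mod 46657 = 23570. x_5 = 23570^2 mod 46657 = 1. x_5 = 1 but x_4 ≠ ±1, a nontrivial square root of 1 — 27276 is a witness and 46657 is composite.
The smallest witness among the given bases is 27276.

27276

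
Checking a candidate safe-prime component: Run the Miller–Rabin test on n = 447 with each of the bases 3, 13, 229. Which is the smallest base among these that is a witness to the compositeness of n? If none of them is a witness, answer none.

3

n − 1 = 446 = 2^1 · 223, so s = 1 and d = 223.
Base 3: x_0 = 3^223 mod 447 = 444. x_0 ∉ {1, 446} and s = 1, so 3 is a Miller–Rabin witness and 447 is composite.
Base 13: x_0 = 13^223 mod 447 = 136. x_0 ∉ {1, 446} and s = 1, so 13 is a Miller–Rabin witness and 447 is composite.
Base 229: x_0 = 229^223 mod 447 = 229. x_0 ∉ {1, 446} and s = 1, so 229 is a Miller–Rabin witness and 447 is composite.
The smallest witness among the given bases is 3.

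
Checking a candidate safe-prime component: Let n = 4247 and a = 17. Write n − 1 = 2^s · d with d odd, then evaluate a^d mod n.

n − 1 = 4246 = 2^1 · 2123, so s = 1 and d = 2123.
17^2123 mod 4247 = 4012.

4012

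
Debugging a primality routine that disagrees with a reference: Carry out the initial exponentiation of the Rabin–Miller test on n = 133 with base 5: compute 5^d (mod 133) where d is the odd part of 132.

n − 1 = 132 = 2^2 · 33, so s = 2 and d = 33.
5^33 mod 133 = 83.

83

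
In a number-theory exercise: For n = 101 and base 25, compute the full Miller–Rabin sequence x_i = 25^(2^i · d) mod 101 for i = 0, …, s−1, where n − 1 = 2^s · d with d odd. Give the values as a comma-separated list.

n − 1 = 100 = 2^2 · 25, so s = 2 and d = 25.
x_0 = 25^25 mod 101 = 1.
x_1 = 1^2 mod 101 = 1.

1, 1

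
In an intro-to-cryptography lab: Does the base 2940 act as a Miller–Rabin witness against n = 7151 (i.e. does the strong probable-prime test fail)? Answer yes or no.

n − 1 = 7150 = 2^1 · 3575, so s = 1 and d = 3575.
Repeated squaring mod 7151: 2940^1 ≡ 2940, 2940^2 ≡ 5192, 2940^4 ≡ 4745, 2940^8 ≡ 3677, 2940^16 ≡ 4939, 2940^32 ≡ 1660, 2940^64 ≡ 2465, 2940^128 ≡ 5026, 2940^256 ≡ 3344, 2940^512 ≡ 5323, 2940^1024 ≡ 2067, 2940^2048 ≡ 3342.
3575 = 2048 + 1024 + 256 + 128 + 64 + 32 + 16 + 4 + 2 + 1, so 2940^3575 ≡ 3342·2067·3344·5026·2465·1660·4939·4745·5192·2940 ≡ 1 (mod 7151).
x_0 = 2940^3575 mod 7151 = 1.
x_0 = 1, so 2940 is not a witness.

no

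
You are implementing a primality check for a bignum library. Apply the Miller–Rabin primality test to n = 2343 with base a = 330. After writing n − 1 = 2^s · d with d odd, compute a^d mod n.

330

n − 1 = 2342 = 2^1 · 1171, so s = 1 and d = 1171.
Repeated squaring mod 2343: 330^1 ≡ 330, 330^2 ≡ 1122, 330^4 ≡ 693, 330^8 ≡ 2277, 330^16 ≡ 2013, 330^32 ≡ 1122, 330^64 ≡ 693, 330^128 ≡ 2277, 330^256 ≡ 2013, 330^512 ≡ 1122, 330^1024 ≡ 693.
1171 = 1024 + 128 + 16 + 2 + 1, so 330^1171 ≡ 693·2277·2013·1122·330 ≡ 330 (mod 2343).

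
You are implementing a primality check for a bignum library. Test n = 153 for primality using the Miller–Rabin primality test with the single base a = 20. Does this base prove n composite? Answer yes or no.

yes

n − 1 = 152 = 2^3 · 19, so s = 3 and d = 19.
Repeated squaring mod 153: 20^1 ≡ 20, 20^2 ≡ 94, 20^4 ≡ 115, 20^8 ≡ 67, 20^16 ≡ 52.
19 = 16 + 2 + 1, so 20^19 ≡ 52·94·20 ≡ 146 (mod 153).
x_0 = 20^19 mod 153 = 146.
x_0 is neither 1 nor 152, so continue squaring.
x_1 = 146^2 mod 153 = 49.
x_2 = 49^2 mod 153 = 106.
Reached i = s−1 = 2 without hitting −1: 20 is a Miller–Rabin witness and 153 is composite.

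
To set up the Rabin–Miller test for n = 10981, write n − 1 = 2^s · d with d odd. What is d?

2745

Halving: 10980 → 5490 → 2745; 2745 is odd.
So 10980 = 2^2 · 2745.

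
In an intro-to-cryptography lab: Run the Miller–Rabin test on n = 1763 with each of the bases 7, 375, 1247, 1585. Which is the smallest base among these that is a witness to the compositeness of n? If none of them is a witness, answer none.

n − 1 = 1762 = 2^1 · 881, so s = 1 and d = 881.
Base 7: x_0 = 7^881 mod 1763 = 1155. x_0 ∉ {1, 1762} and s = 1, so 7 is a Miller–Rabin witness and 1763 is composite.
Base 375: x_0 = 375^881 mod 1763 = 498. x_0 ∉ {1, 1762} and s = 1, so 375 is a Miller–Rabin witness and 1763 is composite.
Base 1247: x_0 = 1247^881 mod 1763 = 1247. x_0 ∉ {1, 1762} and s = 1, so 1247 is a Miller–Rabin witness and 1763 is composite.
Base 1585: x_0 = 1585^881 mod 1763 = 437. x_0 ∉ {1, 1762} and s = 1, so 1585 is a Miller–Rabin witness and 1763 is composite.
The smallest witness among the given bases is 7.

7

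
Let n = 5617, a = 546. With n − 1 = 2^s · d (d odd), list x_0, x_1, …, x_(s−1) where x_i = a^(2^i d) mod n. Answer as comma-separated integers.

5213, 323, 3223, 1896

n − 1 = 5616 = 2^4 · 351, so s = 4 and d = 351.
x_0 = 546^351 mod 5617 = 5213.
x_1 = 5213^2 mod 5617 = 323.
x_2 = 323^2 mod 5617 = 3223.
x_3 = 3223^2 mod 5617 = 1896.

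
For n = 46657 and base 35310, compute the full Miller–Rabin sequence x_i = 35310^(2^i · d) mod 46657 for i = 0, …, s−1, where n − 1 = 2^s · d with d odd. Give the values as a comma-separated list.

34559, 45252, 14431, 23570, 1, 1

n − 1 = 46656 = 2^6 · 729, so s = 6 and d = 729.
x_0 = 35310^729 mod 46657 = 34559.
x_1 = 34559^2 mod 46657 = 45252.
x_2 = 45252^2 mod 46657 = 14431.
x_3 = 14431^2 mod 46657 = 23570.
x_4 = 23570^2 mod 46657 = 1.
x_5 = 1^2 mod 46657 = 1.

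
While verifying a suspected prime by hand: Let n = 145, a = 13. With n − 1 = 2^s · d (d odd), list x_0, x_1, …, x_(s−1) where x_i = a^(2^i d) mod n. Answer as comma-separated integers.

n − 1 = 144 = 2^4 · 9, so s = 4 and d = 9.
x_0 = 13^9 mod 145 = 63.
x_1 = 63^2 mod 145 = 54.
x_2 = 54^2 mod 145 = 16.
x_3 = 16^2 mod 145 = 111.

63, 54, 16, 111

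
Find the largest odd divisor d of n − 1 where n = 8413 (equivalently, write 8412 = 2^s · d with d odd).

2103

Halving: 8412 → 4206 → 2103; 2103 is odd.
So 8412 = 2^2 · 2103.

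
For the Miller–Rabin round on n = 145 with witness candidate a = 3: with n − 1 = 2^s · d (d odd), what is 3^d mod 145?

108

n − 1 = 144 = 2^4 · 9, so s = 4 and d = 9.
3^9 mod 145 = 108.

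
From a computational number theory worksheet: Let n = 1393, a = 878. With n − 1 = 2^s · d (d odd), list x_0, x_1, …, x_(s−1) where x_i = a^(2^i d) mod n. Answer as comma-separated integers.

n − 1 = 1392 = 2^4 · 87, so s = 4 and d = 87.
x_0 = 878^87 mod 1393 = 608.
x_1 = 608^2 mod 1393 = 519.
x_2 = 519^2 mod 1393 = 512.
x_3 = 512^2 mod 1393 = 260.

608, 519, 512, 260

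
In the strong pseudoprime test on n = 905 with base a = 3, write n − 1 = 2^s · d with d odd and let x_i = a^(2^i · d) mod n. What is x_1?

184

n − 1 = 904 = 2^3 · 113, so s = 3 and d = 113.
x_0 = 3^113 mod 905 = 148.
x_1 = 148^2 mod 905 = 184.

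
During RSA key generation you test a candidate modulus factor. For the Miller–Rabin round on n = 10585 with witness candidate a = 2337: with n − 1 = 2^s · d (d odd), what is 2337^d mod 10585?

n − 1 = 10584 = 2^3 · 1323, so s = 3 and d = 1323.
2337^1323 mod 10585 = 7958.

7958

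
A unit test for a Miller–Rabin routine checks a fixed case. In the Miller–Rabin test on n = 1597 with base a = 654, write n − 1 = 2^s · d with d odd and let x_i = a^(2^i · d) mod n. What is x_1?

1596

n − 1 = 1596 = 2^2 · 399, so s = 2 and d = 399.
x_0 = 654^399 mod 1597 = 610.
x_1 = 610^2 mod 1597 = 1596.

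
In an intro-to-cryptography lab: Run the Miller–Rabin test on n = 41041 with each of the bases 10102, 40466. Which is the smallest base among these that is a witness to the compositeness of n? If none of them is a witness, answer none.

n − 1 = 41040 = 2^4 · 2565, so s = 4 and d = 2565.
Base 10102: x_0 = 10102^2565 mod 41041 = 1. x_0 = 1, so 10102 is not a witness.
Base 40466: x_0 = 40466^2565 mod 41041 = 41040. x_0 = 41040 ≡ −1, so 40466 is not a witness.
No listed base is a witness for 41041.

none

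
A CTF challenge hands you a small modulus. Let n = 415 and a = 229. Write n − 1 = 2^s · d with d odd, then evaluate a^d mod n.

n − 1 = 414 = 2^1 · 207, so s = 1 and d = 207.
229^207 mod 415 = 234.

234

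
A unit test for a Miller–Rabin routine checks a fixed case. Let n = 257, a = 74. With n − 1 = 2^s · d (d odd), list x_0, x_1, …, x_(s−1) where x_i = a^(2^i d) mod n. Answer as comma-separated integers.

74, 79, 73, 189, 255, 4, 16, 256

n − 1 = 256 = 2^8 · 1, so s = 8 and d = 1.
x_0 = 74^1 mod 257 = 74.
x_1 = 74^2 mod 257 = 79.
x_2 = 79^2 mod 257 = 73.
x_3 = 73^2 mod 257 = 189.
x_4 = 189^2 mod 257 = 255.
x_5 = 255^2 mod 257 = 4.
x_6 = 4^2 mod 257 = 16.
x_7 = 16^2 mod 257 = 256.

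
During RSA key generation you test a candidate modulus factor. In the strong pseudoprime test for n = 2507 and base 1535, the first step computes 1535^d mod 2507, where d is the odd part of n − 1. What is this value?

157

n − 1 = 2506 = 2^1 · 1253, so s = 1 and d = 1253.
1535^1253 mod 2507 = 157.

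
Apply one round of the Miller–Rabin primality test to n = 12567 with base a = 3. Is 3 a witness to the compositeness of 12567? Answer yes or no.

n − 1 = 12566 = 2^1 · 6283, so s = 1 and d = 6283.
Repeated squaring mod 12567: 3^1 ≡ 3, 3^2 ≡ 9, 3^4 ≡ 81, 3^8 ≡ 6561, 3^16 ≡ 4746, 3^32 ≡ 4452, 3^64 ≡ 2145, 3^128 ≡ 1503, 3^256 ≡ 9516, 3^512 ≡ 9021, 3^1024 ≡ 7116, 3^2048 ≡ 5013, 3^4096 ≡ 8736.
6283 = 4096 + 2048 + 128 + 8 + 2 + 1, so 3^6283 ≡ 8736·5013·1503·6561·9·3 ≡ 7782 (mod 12567).
x_0 = 3^6283 mod 12567 = 7782.
x_0 ∉ {1, 12566} and s = 1, so 3 is a Miller–Rabin witness and 12567 is composite.

yes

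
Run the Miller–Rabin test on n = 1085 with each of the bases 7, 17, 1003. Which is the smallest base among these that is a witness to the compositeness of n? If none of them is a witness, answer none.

7

n − 1 = 1084 = 2^2 · 271, so s = 2 and d = 271.
Base 7: x_0 = 7^271 mod 1085 = 658. x_0 is neither 1 nor 1084, so continue squaring. x_1 = 658^2 mod 1085 = 49. Reached i = s−1 = 1 without hitting −1: 7 is a Miller–Rabin witness and 1085 is composite.
Base 17: x_0 = 17^271 mod 1085 = 668. x_0 is neither 1 nor 1084, so continue squaring. x_1 = 668^2 mod 1085 = 289. Reached i = s−1 = 1 without hitting −1: 17 is a Miller–Rabin witness and 1085 is composite.
Base 1003: x_0 = 1003^271 mod 1085 = 352. x_0 is neither 1 nor 1084, so continue squaring. x_1 = 352^2 mod 1085 = 214. Reached i = s−1 = 1 without hitting −1: 1003 is a Miller–Rabin witness and 1085 is composite.
The smallest witness among the given bases is 7.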